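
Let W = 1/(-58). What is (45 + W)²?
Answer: 6806881/3364 ≈ 2023.4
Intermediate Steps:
W = -1/58 ≈ -0.017241
(45 + W)² = (45 - 1/58)² = (2609/58)² = 6806881/3364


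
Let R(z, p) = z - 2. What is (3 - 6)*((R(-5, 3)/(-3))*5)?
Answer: -35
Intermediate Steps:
R(z, p) = -2 + z
(3 - 6)*((R(-5, 3)/(-3))*5) = (3 - 6)*(((-2 - 5)/(-3))*5) = -3*(-7*(-⅓))*5 = -7*5 = -3*35/3 = -35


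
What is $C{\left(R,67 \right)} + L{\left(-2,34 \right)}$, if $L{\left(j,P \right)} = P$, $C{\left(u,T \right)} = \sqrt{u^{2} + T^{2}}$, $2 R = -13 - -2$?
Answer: $34 + \frac{\sqrt{18077}}{2} \approx 101.23$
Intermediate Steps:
$R = - \frac{11}{2}$ ($R = \frac{-13 - -2}{2} = \frac{-13 + 2}{2} = \frac{1}{2} \left(-11\right) = - \frac{11}{2} \approx -5.5$)
$C{\left(u,T \right)} = \sqrt{T^{2} + u^{2}}$
$C{\left(R,67 \right)} + L{\left(-2,34 \right)} = \sqrt{67^{2} + \left(- \frac{11}{2}\right)^{2}} + 34 = \sqrt{4489 + \frac{121}{4}} + 34 = \sqrt{\frac{18077}{4}} + 34 = \frac{\sqrt{18077}}{2} + 34 = 34 + \frac{\sqrt{18077}}{2}$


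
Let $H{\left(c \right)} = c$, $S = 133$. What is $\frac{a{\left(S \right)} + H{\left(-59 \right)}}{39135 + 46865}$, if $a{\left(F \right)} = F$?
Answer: $\frac{37}{43000} \approx 0.00086046$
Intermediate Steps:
$\frac{a{\left(S \right)} + H{\left(-59 \right)}}{39135 + 46865} = \frac{133 - 59}{39135 + 46865} = \frac{74}{86000} = 74 \cdot \frac{1}{86000} = \frac{37}{43000}$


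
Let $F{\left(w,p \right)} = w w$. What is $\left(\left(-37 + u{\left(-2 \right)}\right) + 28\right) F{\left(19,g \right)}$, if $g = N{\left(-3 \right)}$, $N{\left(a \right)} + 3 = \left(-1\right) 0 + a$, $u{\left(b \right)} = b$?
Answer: $-3971$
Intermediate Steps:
$N{\left(a \right)} = -3 + a$ ($N{\left(a \right)} = -3 + \left(\left(-1\right) 0 + a\right) = -3 + \left(0 + a\right) = -3 + a$)
$g = -6$ ($g = -3 - 3 = -6$)
$F{\left(w,p \right)} = w^{2}$
$\left(\left(-37 + u{\left(-2 \right)}\right) + 28\right) F{\left(19,g \right)} = \left(\left(-37 - 2\right) + 28\right) 19^{2} = \left(-39 + 28\right) 361 = \left(-11\right) 361 = -3971$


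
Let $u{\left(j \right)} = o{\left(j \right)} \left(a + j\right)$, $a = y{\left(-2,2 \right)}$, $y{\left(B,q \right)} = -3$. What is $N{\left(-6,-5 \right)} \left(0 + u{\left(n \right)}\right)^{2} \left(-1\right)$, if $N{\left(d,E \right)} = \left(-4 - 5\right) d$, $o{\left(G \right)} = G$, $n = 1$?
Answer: $-216$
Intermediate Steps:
$a = -3$
$u{\left(j \right)} = j \left(-3 + j\right)$
$N{\left(d,E \right)} = - 9 d$
$N{\left(-6,-5 \right)} \left(0 + u{\left(n \right)}\right)^{2} \left(-1\right) = \left(-9\right) \left(-6\right) \left(0 + 1 \left(-3 + 1\right)\right)^{2} \left(-1\right) = 54 \left(0 + 1 \left(-2\right)\right)^{2} \left(-1\right) = 54 \left(0 - 2\right)^{2} \left(-1\right) = 54 \left(-2\right)^{2} \left(-1\right) = 54 \cdot 4 \left(-1\right) = 216 \left(-1\right) = -216$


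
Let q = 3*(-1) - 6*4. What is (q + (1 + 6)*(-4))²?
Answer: 3025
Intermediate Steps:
q = -27 (q = -3 - 24 = -27)
(q + (1 + 6)*(-4))² = (-27 + (1 + 6)*(-4))² = (-27 + 7*(-4))² = (-27 - 28)² = (-55)² = 3025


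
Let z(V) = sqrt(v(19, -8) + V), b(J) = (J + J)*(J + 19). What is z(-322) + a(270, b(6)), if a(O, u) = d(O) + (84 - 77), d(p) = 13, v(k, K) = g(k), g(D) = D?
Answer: 20 + I*sqrt(303) ≈ 20.0 + 17.407*I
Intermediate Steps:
v(k, K) = k
b(J) = 2*J*(19 + J) (b(J) = (2*J)*(19 + J) = 2*J*(19 + J))
z(V) = sqrt(19 + V)
a(O, u) = 20 (a(O, u) = 13 + (84 - 77) = 13 + 7 = 20)
z(-322) + a(270, b(6)) = sqrt(19 - 322) + 20 = sqrt(-303) + 20 = I*sqrt(303) + 20 = 20 + I*sqrt(303)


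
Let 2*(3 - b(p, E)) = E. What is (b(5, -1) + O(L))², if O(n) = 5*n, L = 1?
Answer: 289/4 ≈ 72.250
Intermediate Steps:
b(p, E) = 3 - E/2
(b(5, -1) + O(L))² = ((3 - ½*(-1)) + 5*1)² = ((3 + ½) + 5)² = (7/2 + 5)² = (17/2)² = 289/4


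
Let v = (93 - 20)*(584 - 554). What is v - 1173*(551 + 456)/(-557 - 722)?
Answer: 3982221/1279 ≈ 3113.5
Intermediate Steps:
v = 2190 (v = 73*30 = 2190)
v - 1173*(551 + 456)/(-557 - 722) = 2190 - 1173*(551 + 456)/(-557 - 722) = 2190 - 1181211/(-1279) = 2190 - 1181211*(-1)/1279 = 2190 - 1173*(-1007/1279) = 2190 + 1181211/1279 = 3982221/1279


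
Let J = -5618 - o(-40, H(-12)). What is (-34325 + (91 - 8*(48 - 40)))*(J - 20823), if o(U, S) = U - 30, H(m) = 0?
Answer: 904472558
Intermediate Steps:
o(U, S) = -30 + U
J = -5548 (J = -5618 - (-30 - 40) = -5618 - 1*(-70) = -5618 + 70 = -5548)
(-34325 + (91 - 8*(48 - 40)))*(J - 20823) = (-34325 + (91 - 8*(48 - 40)))*(-5548 - 20823) = (-34325 + (91 - 8*8))*(-26371) = (-34325 + (91 - 64))*(-26371) = (-34325 + 27)*(-26371) = -34298*(-26371) = 904472558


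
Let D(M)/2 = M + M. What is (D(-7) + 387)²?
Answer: 128881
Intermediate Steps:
D(M) = 4*M (D(M) = 2*(M + M) = 2*(2*M) = 4*M)
(D(-7) + 387)² = (4*(-7) + 387)² = (-28 + 387)² = 359² = 128881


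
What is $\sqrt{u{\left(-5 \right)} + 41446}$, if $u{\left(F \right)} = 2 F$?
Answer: $6 \sqrt{1151} \approx 203.56$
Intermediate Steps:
$\sqrt{u{\left(-5 \right)} + 41446} = \sqrt{2 \left(-5\right) + 41446} = \sqrt{-10 + 41446} = \sqrt{41436} = 6 \sqrt{1151}$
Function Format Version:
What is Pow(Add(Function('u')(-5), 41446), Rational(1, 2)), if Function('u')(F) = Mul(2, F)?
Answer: Mul(6, Pow(1151, Rational(1, 2))) ≈ 203.56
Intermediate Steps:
Pow(Add(Function('u')(-5), 41446), Rational(1, 2)) = Pow(Add(Mul(2, -5), 41446), Rational(1, 2)) = Pow(Add(-10, 41446), Rational(1, 2)) = Pow(41436, Rational(1, 2)) = Mul(6, Pow(1151, Rational(1, 2)))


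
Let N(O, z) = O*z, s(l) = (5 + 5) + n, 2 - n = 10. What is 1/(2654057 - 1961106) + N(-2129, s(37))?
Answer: -2950585357/692951 ≈ -4258.0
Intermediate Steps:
n = -8 (n = 2 - 1*10 = 2 - 10 = -8)
s(l) = 2 (s(l) = (5 + 5) - 8 = 10 - 8 = 2)
1/(2654057 - 1961106) + N(-2129, s(37)) = 1/(2654057 - 1961106) - 2129*2 = 1/692951 - 4258 = -2950585357/692951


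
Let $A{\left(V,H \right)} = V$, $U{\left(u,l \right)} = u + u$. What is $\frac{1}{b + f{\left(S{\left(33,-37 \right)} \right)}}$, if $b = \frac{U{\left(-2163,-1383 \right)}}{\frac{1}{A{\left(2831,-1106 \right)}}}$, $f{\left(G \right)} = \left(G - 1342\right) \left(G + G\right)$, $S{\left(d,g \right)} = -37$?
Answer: $- \frac{1}{12144860} \approx -8.2339 \cdot 10^{-8}$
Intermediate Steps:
$U{\left(u,l \right)} = 2 u$
$f{\left(G \right)} = 2 G \left(-1342 + G\right)$ ($f{\left(G \right)} = \left(-1342 + G\right) 2 G = 2 G \left(-1342 + G\right)$)
$b = -12246906$ ($b = \frac{2 \left(-2163\right)}{\frac{1}{2831}} = - 4326 \frac{1}{\frac{1}{2831}} = \left(-4326\right) 2831 = -12246906$)
$\frac{1}{b + f{\left(S{\left(33,-37 \right)} \right)}} = \frac{1}{-12246906 + 2 \left(-37\right) \left(-1342 - 37\right)} = \frac{1}{-12246906 + 2 \left(-37\right) \left(-1379\right)} = \frac{1}{-12246906 + 102046} = \frac{1}{-12144860} = - \frac{1}{12144860}$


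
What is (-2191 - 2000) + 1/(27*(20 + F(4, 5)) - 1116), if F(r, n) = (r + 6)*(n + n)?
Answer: -8901683/2124 ≈ -4191.0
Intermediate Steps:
F(r, n) = 2*n*(6 + r) (F(r, n) = (6 + r)*(2*n) = 2*n*(6 + r))
(-2191 - 2000) + 1/(27*(20 + F(4, 5)) - 1116) = (-2191 - 2000) + 1/(27*(20 + 2*5*(6 + 4)) - 1116) = -4191 + 1/(27*(20 + 2*5*10) - 1116) = -4191 + 1/(27*(20 + 100) - 1116) = -4191 + 1/(27*120 - 1116) = -4191 + 1/(3240 - 1116) = -4191 + 1/2124 = -8901683/2124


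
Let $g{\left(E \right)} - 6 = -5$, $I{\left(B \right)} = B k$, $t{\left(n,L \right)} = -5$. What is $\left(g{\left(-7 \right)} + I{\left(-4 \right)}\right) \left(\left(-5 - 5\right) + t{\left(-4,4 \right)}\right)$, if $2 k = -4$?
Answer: $-135$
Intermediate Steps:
$k = -2$ ($k = \frac{1}{2} \left(-4\right) = -2$)
$I{\left(B \right)} = - 2 B$ ($I{\left(B \right)} = B \left(-2\right) = - 2 B$)
$g{\left(E \right)} = 1$ ($g{\left(E \right)} = 6 - 5 = 1$)
$\left(g{\left(-7 \right)} + I{\left(-4 \right)}\right) \left(\left(-5 - 5\right) + t{\left(-4,4 \right)}\right) = \left(1 - -8\right) \left(\left(-5 - 5\right) - 5\right) = \left(1 + 8\right) \left(-10 - 5\right) = 9 \left(-15\right) = -135$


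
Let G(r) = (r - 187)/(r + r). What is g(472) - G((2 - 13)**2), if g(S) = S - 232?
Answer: 2643/11 ≈ 240.27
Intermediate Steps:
g(S) = -232 + S
G(r) = (-187 + r)/(2*r) (G(r) = (-187 + r)/((2*r)) = (-187 + r)*(1/(2*r)) = (-187 + r)/(2*r))
g(472) - G((2 - 13)**2) = (-232 + 472) - (-187 + (2 - 13)**2)/(2*((2 - 13)**2)) = 240 - (-187 + (-11)**2)/(2*((-11)**2)) = 240 - (-187 + 121)/(2*121) = 240 - (-66)/(2*121) = 240 - 1*(-3/11) = 240 + 3/11 = 2643/11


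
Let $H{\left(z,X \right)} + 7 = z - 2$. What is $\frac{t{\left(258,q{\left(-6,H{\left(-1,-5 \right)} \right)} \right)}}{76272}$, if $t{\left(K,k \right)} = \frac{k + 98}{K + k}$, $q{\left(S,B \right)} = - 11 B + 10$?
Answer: $\frac{109}{14415408} \approx 7.5613 \cdot 10^{-6}$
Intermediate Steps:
$H{\left(z,X \right)} = -9 + z$ ($H{\left(z,X \right)} = -7 + \left(z - 2\right) = -7 + \left(-2 + z\right) = -9 + z$)
$q{\left(S,B \right)} = 10 - 11 B$
$t{\left(K,k \right)} = \frac{98 + k}{K + k}$
$\frac{t{\left(258,q{\left(-6,H{\left(-1,-5 \right)} \right)} \right)}}{76272} = \frac{\frac{1}{258 - \left(-10 + 11 \left(-9 - 1\right)\right)} \left(98 - \left(-10 + 11 \left(-9 - 1\right)\right)\right)}{76272} = \frac{98 + \left(10 - -110\right)}{258 + \left(10 - -110\right)} \frac{1}{76272} = \frac{98 + \left(10 + 110\right)}{258 + \left(10 + 110\right)} \frac{1}{76272} = \frac{98 + 120}{258 + 120} \cdot \frac{1}{76272} = \frac{1}{378} \cdot 218 \cdot \frac{1}{76272} = \frac{109}{189} \cdot \frac{1}{76272} = \frac{109}{14415408}$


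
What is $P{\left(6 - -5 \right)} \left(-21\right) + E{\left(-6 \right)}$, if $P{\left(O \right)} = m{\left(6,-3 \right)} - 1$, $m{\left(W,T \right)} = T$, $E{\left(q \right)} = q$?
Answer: $78$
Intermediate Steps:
$P{\left(O \right)} = -4$ ($P{\left(O \right)} = -3 - 1 = -4$)
$P{\left(6 - -5 \right)} \left(-21\right) + E{\left(-6 \right)} = \left(-4\right) \left(-21\right) - 6 = 84 - 6 = 78$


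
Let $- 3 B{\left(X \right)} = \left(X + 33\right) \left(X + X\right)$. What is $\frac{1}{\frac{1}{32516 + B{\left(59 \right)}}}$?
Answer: $\frac{86692}{3} \approx 28897.0$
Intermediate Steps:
$B{\left(X \right)} = - \frac{2 X \left(33 + X\right)}{3}$ ($B{\left(X \right)} = - \frac{\left(X + 33\right) \left(X + X\right)}{3} = - \frac{\left(33 + X\right) 2 X}{3} = - \frac{2 X \left(33 + X\right)}{3}$)
$\frac{1}{\frac{1}{32516 + B{\left(59 \right)}}} = \frac{1}{\frac{1}{32516 - \frac{118 \left(33 + 59\right)}{3}}} = \frac{1}{\frac{1}{32516 - \frac{118}{3} \cdot 92}} = \frac{1}{\frac{1}{32516 - \frac{10856}{3}}} = \frac{1}{\frac{1}{\frac{86692}{3}}} = \frac{1}{\frac{3}{86692}} = \frac{86692}{3}$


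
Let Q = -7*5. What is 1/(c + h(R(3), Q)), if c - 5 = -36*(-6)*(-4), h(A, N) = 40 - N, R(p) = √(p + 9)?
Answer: -1/784 ≈ -0.0012755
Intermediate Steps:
R(p) = √(9 + p)
Q = -35
c = -859 (c = 5 - 36*(-6)*(-4) = 5 + 216*(-4) = 5 - 864 = -859)
1/(c + h(R(3), Q)) = 1/(-859 + (40 - 1*(-35))) = 1/(-859 + (40 + 35)) = 1/(-859 + 75) = 1/(-784) = -1/784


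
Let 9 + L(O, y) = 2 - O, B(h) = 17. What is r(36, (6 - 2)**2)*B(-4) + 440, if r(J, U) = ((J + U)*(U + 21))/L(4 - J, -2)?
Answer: 43708/25 ≈ 1748.3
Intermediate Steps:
L(O, y) = -7 - O (L(O, y) = -9 + (2 - O) = -7 - O)
r(J, U) = (21 + U)*(J + U)/(-11 + J) (r(J, U) = ((J + U)*(U + 21))/(-7 - (4 - J)) = ((J + U)*(21 + U))/(-7 + (-4 + J)) = ((21 + U)*(J + U))/(-11 + J) = (21 + U)*(J + U)/(-11 + J))
r(36, (6 - 2)**2)*B(-4) + 440 = ((((6 - 2)**2)**2 + 21*36 + 21*(6 - 2)**2 + 36*(6 - 2)**2)/(-11 + 36))*17 + 440 = (((4**2)**2 + 756 + 21*4**2 + 36*4**2)/25)*17 + 440 = ((16**2 + 756 + 21*16 + 36*16)/25)*17 + 440 = ((256 + 756 + 336 + 576)/25)*17 + 440 = ((1/25)*1924)*17 + 440 = (1924/25)*17 + 440 = 32708/25 + 440 = 43708/25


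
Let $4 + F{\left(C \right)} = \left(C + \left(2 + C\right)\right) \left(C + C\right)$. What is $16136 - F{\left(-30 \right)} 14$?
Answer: $-32528$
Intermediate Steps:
$F{\left(C \right)} = -4 + 2 C \left(2 + 2 C\right)$ ($F{\left(C \right)} = -4 + \left(C + \left(2 + C\right)\right) \left(C + C\right) = -4 + \left(2 + 2 C\right) 2 C = -4 + 2 C \left(2 + 2 C\right)$)
$16136 - F{\left(-30 \right)} 14 = 16136 - \left(-4 + 4 \left(-30\right) + 4 \left(-30\right)^{2}\right) 14 = 16136 - \left(-4 - 120 + 4 \cdot 900\right) 14 = 16136 - \left(-4 - 120 + 3600\right) 14 = 16136 - 3476 \cdot 14 = 16136 - 48664 = -32528$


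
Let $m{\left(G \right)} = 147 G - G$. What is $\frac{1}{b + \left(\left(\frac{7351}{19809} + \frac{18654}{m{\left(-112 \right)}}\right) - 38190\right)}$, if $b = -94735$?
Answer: $- \frac{161958384}{21528442849967} \approx -7.523 \cdot 10^{-6}$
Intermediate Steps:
$m{\left(G \right)} = 146 G$
$\frac{1}{b + \left(\left(\frac{7351}{19809} + \frac{18654}{m{\left(-112 \right)}}\right) - 38190\right)} = \frac{1}{-94735 + \left(\left(\frac{7351}{19809} + \frac{18654}{146 \left(-112\right)}\right) - 38190\right)} = \frac{1}{-94735 - \left(\frac{756498359}{19809} + \frac{9327}{8176}\right)} = \frac{1}{-94735 + \left(\left(\frac{7351}{19809} + 18654 \left(- \frac{1}{16352}\right)\right) - 38190\right)} = \frac{1}{-94735 + \left(\left(\frac{7351}{19809} - \frac{9327}{8176}\right) - 38190\right)} = \frac{1}{-94735 - \frac{6185315341727}{161958384}} = \frac{1}{- \frac{21528442849967}{161958384}} = - \frac{161958384}{21528442849967}$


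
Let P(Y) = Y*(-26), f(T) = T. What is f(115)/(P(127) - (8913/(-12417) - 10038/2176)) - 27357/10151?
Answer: -82277959900351/30139671062445 ≈ -2.7299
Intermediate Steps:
P(Y) = -26*Y
f(115)/(P(127) - (8913/(-12417) - 10038/2176)) - 27357/10151 = 115/(-26*127 - (8913/(-12417) - 10038/2176)) - 27357/10151 = 115/(-3302 - (8913*(-1/12417) - 10038*1/2176)) - 27357*1/10151 = 115/(-3302 - (-2971/4139 - 5019/1088)) - 27357/10151 = 115/(-3302 - 1*(-24006089/4503232)) - 27357/10151 = 115/(-3302 + 24006089/4503232) - 27357/10151 = 115/(-14845665975/4503232) - 27357/10151 = 115*(-4503232/14845665975) - 27357/10151 = -103574336/2969133195 - 27357/10151 = -82277959900351/30139671062445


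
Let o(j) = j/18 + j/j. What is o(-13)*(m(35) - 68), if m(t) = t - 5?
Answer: -95/9 ≈ -10.556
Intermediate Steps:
m(t) = -5 + t
o(j) = 1 + j/18 (o(j) = j*(1/18) + 1 = j/18 + 1 = 1 + j/18)
o(-13)*(m(35) - 68) = (1 + (1/18)*(-13))*((-5 + 35) - 68) = (1 - 13/18)*(30 - 68) = (5/18)*(-38) = -95/9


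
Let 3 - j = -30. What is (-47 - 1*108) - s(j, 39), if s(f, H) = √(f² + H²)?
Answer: -155 - 3*√290 ≈ -206.09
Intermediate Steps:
j = 33 (j = 3 - 1*(-30) = 3 + 30 = 33)
s(f, H) = √(H² + f²)
(-47 - 1*108) - s(j, 39) = (-47 - 1*108) - √(39² + 33²) = (-47 - 108) - √(1521 + 1089) = -155 - √2610 = -155 - 3*√290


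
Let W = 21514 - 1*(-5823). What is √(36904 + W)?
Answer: √64241 ≈ 253.46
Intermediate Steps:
W = 27337 (W = 21514 + 5823 = 27337)
√(36904 + W) = √(36904 + 27337) = √64241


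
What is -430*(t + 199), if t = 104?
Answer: -130290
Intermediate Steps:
-430*(t + 199) = -430*(104 + 199) = -430*303 = -130290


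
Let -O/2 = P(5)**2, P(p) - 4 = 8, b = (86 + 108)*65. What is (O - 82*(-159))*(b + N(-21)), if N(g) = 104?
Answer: 162103500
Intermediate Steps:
b = 12610 (b = 194*65 = 12610)
P(p) = 12 (P(p) = 4 + 8 = 12)
O = -288 (O = -2*12**2 = -2*144 = -288)
(O - 82*(-159))*(b + N(-21)) = (-288 - 82*(-159))*(12610 + 104) = (-288 + 13038)*12714 = 12750*12714 = 162103500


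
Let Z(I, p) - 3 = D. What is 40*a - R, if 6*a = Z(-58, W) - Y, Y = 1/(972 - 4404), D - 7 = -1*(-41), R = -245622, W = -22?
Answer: 633106193/2574 ≈ 2.4596e+5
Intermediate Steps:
D = 48 (D = 7 - 1*(-41) = 7 + 41 = 48)
Z(I, p) = 51 (Z(I, p) = 3 + 48 = 51)
Y = -1/3432 (Y = 1/(-3432) = -1/3432 ≈ -0.00029138)
a = 175033/20592 (a = (51 - 1*(-1/3432))/6 = (51 + 1/3432)/6 = (⅙)*(175033/3432) = 175033/20592 ≈ 8.5000)
40*a - R = 40*(175033/20592) - 1*(-245622) = 875165/2574 + 245622 = 633106193/2574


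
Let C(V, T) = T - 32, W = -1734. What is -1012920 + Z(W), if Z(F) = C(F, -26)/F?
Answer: -878201611/867 ≈ -1.0129e+6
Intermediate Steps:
C(V, T) = -32 + T
Z(F) = -58/F (Z(F) = (-32 - 26)/F = -58/F)
-1012920 + Z(W) = -1012920 - 58/(-1734) = -1012920 - 58*(-1/1734) = -1012920 + 29/867 = -878201611/867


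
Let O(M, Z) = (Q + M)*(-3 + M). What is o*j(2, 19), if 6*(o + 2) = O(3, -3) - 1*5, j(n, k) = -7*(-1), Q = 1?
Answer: -119/6 ≈ -19.833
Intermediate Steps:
j(n, k) = 7
O(M, Z) = (1 + M)*(-3 + M)
o = -17/6 (o = -2 + ((-3 + 3² - 2*3) - 1*5)/6 = -2 + ((-3 + 9 - 6) - 5)/6 = -2 + (0 - 5)/6 = -2 + (⅙)*(-5) = -2 - ⅚ = -17/6 ≈ -2.8333)
o*j(2, 19) = -17/6*7 = -119/6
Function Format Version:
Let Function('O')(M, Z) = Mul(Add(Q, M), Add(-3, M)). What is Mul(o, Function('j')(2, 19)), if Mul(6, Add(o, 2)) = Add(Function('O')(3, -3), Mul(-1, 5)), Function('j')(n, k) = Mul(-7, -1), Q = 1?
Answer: Rational(-119, 6) ≈ -19.833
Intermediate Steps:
Function('j')(n, k) = 7
Function('O')(M, Z) = Mul(Add(1, M), Add(-3, M))
o = Rational(-17, 6) (o = Add(-2, Mul(Rational(1, 6), Add(Add(-3, Pow(3, 2), Mul(-2, 3)), Mul(-1, 5)))) = Add(-2, Mul(Rational(1, 6), Add(Add(-3, 9, -6), -5))) = Add(-2, Mul(Rational(1, 6), Add(0, -5))) = Add(-2, Mul(Rational(1, 6), -5)) = Add(-2, Rational(-5, 6)) = Rational(-17, 6) ≈ -2.8333)
Mul(o, Function('j')(2, 19)) = Mul(Rational(-17, 6), 7) = Rational(-119, 6)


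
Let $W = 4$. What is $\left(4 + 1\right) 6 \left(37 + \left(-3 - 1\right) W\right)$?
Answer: $630$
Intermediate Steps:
$\left(4 + 1\right) 6 \left(37 + \left(-3 - 1\right) W\right) = \left(4 + 1\right) 6 \left(37 + \left(-3 - 1\right) 4\right) = 5 \cdot 6 \left(37 - 16\right) = 30 \left(37 - 16\right) = 30 \cdot 21 = 630$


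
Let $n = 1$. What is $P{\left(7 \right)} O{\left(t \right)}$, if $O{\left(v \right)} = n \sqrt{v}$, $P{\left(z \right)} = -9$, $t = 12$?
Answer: $- 18 \sqrt{3} \approx -31.177$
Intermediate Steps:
$O{\left(v \right)} = \sqrt{v}$ ($O{\left(v \right)} = 1 \sqrt{v} = \sqrt{v}$)
$P{\left(7 \right)} O{\left(t \right)} = - 9 \sqrt{12} = - 9 \cdot 2 \sqrt{3} = - 18 \sqrt{3}$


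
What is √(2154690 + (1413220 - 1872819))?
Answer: √1695091 ≈ 1302.0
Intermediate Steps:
√(2154690 + (1413220 - 1872819)) = √(2154690 - 459599) = √1695091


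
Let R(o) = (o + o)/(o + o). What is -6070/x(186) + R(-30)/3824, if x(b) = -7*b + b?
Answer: 5803199/1066896 ≈ 5.4393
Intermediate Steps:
x(b) = -6*b
R(o) = 1 (R(o) = (2*o)/((2*o)) = (2*o)*(1/(2*o)) = 1)
-6070/x(186) + R(-30)/3824 = -6070/((-6*186)) + 1/3824 = -6070/(-1116) + 1*(1/3824) = -6070*(-1/1116) + 1/3824 = 3035/558 + 1/3824 = 5803199/1066896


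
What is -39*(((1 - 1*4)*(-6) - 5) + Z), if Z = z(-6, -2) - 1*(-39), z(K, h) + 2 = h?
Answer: -1872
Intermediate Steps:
z(K, h) = -2 + h
Z = 35 (Z = (-2 - 2) - 1*(-39) = -4 + 39 = 35)
-39*(((1 - 1*4)*(-6) - 5) + Z) = -39*(((1 - 1*4)*(-6) - 5) + 35) = -39*(((1 - 4)*(-6) - 5) + 35) = -39*((-3*(-6) - 5) + 35) = -39*((18 - 5) + 35) = -39*(13 + 35) = -39*48 = -1872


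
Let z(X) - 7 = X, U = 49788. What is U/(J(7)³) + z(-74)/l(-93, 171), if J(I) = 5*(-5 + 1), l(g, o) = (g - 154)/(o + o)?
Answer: 2250189/26000 ≈ 86.546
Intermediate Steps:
z(X) = 7 + X
l(g, o) = (-154 + g)/(2*o) (l(g, o) = (-154 + g)/((2*o)) = (-154 + g)*(1/(2*o)) = (-154 + g)/(2*o))
J(I) = -20 (J(I) = 5*(-4) = -20)
U/(J(7)³) + z(-74)/l(-93, 171) = 49788/((-20)³) + (7 - 74)/(((½)*(-154 - 93)/171)) = 49788/(-8000) - 67/((½)*(1/171)*(-247)) = 49788*(-1/8000) - 67/(-13/18) = -12447/2000 - 67*(-18/13) = -12447/2000 + 1206/13 = 2250189/26000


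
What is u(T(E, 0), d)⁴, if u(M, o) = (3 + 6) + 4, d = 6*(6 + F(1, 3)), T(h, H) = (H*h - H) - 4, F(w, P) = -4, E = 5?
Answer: 28561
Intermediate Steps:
T(h, H) = -4 - H + H*h (T(h, H) = (-H + H*h) - 4 = -4 - H + H*h)
d = 12 (d = 6*(6 - 4) = 6*2 = 12)
u(M, o) = 13 (u(M, o) = 9 + 4 = 13)
u(T(E, 0), d)⁴ = 13⁴ = 28561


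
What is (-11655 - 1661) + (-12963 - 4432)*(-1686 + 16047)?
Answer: -249822911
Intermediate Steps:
(-11655 - 1661) + (-12963 - 4432)*(-1686 + 16047) = -13316 - 17395*14361 = -13316 - 249809595 = -249822911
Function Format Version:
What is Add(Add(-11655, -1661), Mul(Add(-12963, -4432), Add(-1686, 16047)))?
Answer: -249822911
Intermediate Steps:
Add(Add(-11655, -1661), Mul(Add(-12963, -4432), Add(-1686, 16047))) = Add(-13316, Mul(-17395, 14361)) = Add(-13316, -249809595) = -249822911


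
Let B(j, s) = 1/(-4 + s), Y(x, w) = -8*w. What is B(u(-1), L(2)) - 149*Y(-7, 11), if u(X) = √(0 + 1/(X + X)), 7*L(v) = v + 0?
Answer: 340905/26 ≈ 13112.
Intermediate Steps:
L(v) = v/7 (L(v) = (v + 0)/7 = v/7)
u(X) = √2*√(1/X)/2 (u(X) = √(0 + 1/(2*X)) = √(1/(2*X)) = √2*√(1/X)/2)
B(u(-1), L(2)) - 149*Y(-7, 11) = 1/(-4 + (⅐)*2) - (-1192)*11 = 1/(-4 + 2/7) - 149*(-88) = 1/(-26/7) + 13112 = -7/26 + 13112 = 340905/26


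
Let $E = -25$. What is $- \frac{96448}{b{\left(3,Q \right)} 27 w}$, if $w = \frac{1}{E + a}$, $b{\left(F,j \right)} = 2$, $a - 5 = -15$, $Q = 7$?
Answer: $\frac{1687840}{27} \approx 62513.0$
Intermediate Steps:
$a = -10$ ($a = 5 - 15 = -10$)
$w = - \frac{1}{35}$ ($w = \frac{1}{-25 - 10} = \frac{1}{-35} = - \frac{1}{35} \approx -0.028571$)
$- \frac{96448}{b{\left(3,Q \right)} 27 w} = - \frac{96448}{2 \cdot 27 \left(- \frac{1}{35}\right)} = - \frac{96448}{54 \left(- \frac{1}{35}\right)} = - \frac{96448}{- \frac{54}{35}} = \left(-96448\right) \left(- \frac{35}{54}\right) = \frac{1687840}{27}$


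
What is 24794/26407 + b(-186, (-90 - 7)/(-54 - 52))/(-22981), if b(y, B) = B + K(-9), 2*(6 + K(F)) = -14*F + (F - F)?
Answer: 8605103473/9189583186 ≈ 0.93640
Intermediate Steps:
K(F) = -6 - 7*F (K(F) = -6 + (-14*F + (F - F))/2 = -6 + (-14*F + 0)/2 = -6 + (-14*F)/2 = -6 - 7*F)
b(y, B) = 57 + B (b(y, B) = B + (-6 - 7*(-9)) = B + (-6 + 63) = B + 57 = 57 + B)
24794/26407 + b(-186, (-90 - 7)/(-54 - 52))/(-22981) = 24794/26407 + (57 + (-90 - 7)/(-54 - 52))/(-22981) = 24794*(1/26407) + (57 - 97/(-106))*(-1/22981) = 24794/26407 + (57 - 97*(-1/106))*(-1/22981) = 24794/26407 + (57 + 97/106)*(-1/22981) = 24794/26407 + (6139/106)*(-1/22981) = 24794/26407 - 877/347998 = 8605103473/9189583186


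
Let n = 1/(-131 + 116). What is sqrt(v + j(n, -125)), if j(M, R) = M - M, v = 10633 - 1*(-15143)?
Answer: 12*sqrt(179) ≈ 160.55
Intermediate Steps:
v = 25776 (v = 10633 + 15143 = 25776)
n = -1/15 (n = 1/(-15) = -1/15 ≈ -0.066667)
j(M, R) = 0
sqrt(v + j(n, -125)) = sqrt(25776 + 0) = sqrt(25776) = 12*sqrt(179)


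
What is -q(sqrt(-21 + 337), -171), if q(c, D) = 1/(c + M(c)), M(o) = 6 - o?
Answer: -1/6 ≈ -0.16667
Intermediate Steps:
q(c, D) = 1/6 (q(c, D) = 1/(c + (6 - c)) = 1/6)
-q(sqrt(-21 + 337), -171) = -1*1/6 = -1/6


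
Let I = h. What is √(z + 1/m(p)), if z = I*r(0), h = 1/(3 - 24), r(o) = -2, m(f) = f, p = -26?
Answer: √16926/546 ≈ 0.23828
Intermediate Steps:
h = -1/21 (h = 1/(-21) = -1/21 ≈ -0.047619)
I = -1/21 ≈ -0.047619
z = 2/21 (z = -1/21*(-2) = 2/21 ≈ 0.095238)
√(z + 1/m(p)) = √(2/21 + 1/(-26)) = √(2/21 - 1/26) = √(31/546) = √16926/546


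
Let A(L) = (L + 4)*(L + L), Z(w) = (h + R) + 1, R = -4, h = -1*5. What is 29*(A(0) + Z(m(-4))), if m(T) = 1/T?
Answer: -232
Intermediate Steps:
h = -5
Z(w) = -8 (Z(w) = (-5 - 4) + 1 = -9 + 1 = -8)
A(L) = 2*L*(4 + L) (A(L) = (4 + L)*(2*L) = 2*L*(4 + L))
29*(A(0) + Z(m(-4))) = 29*(2*0*(4 + 0) - 8) = 29*(2*0*4 - 8) = 29*(0 - 8) = 29*(-8) = -232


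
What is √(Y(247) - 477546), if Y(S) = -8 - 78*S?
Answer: 2*I*√124205 ≈ 704.85*I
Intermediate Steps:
Y(S) = -8 - 78*S
√(Y(247) - 477546) = √((-8 - 78*247) - 477546) = √((-8 - 19266) - 477546) = √(-19274 - 477546) = √(-496820) = 2*I*√124205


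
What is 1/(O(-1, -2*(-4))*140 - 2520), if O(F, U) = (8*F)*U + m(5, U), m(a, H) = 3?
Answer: -1/11060 ≈ -9.0416e-5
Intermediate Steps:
O(F, U) = 3 + 8*F*U (O(F, U) = (8*F)*U + 3 = 8*F*U + 3 = 3 + 8*F*U)
1/(O(-1, -2*(-4))*140 - 2520) = 1/((3 + 8*(-1)*(-2*(-4)))*140 - 2520) = 1/((3 + 8*(-1)*8)*140 - 2520) = 1/((3 - 64)*140 - 2520) = 1/(-61*140 - 2520) = 1/(-8540 - 2520) = 1/(-11060) = -1/11060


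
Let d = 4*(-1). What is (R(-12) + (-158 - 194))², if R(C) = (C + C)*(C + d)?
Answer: 1024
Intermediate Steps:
d = -4
R(C) = 2*C*(-4 + C) (R(C) = (C + C)*(C - 4) = (2*C)*(-4 + C) = 2*C*(-4 + C))
(R(-12) + (-158 - 194))² = (2*(-12)*(-4 - 12) + (-158 - 194))² = (2*(-12)*(-16) - 352)² = (384 - 352)² = 32² = 1024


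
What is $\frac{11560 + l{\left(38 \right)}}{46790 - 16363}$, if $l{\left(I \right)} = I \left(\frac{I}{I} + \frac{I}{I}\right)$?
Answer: $\frac{11636}{30427} \approx 0.38242$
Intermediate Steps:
$l{\left(I \right)} = 2 I$ ($l{\left(I \right)} = I \left(1 + 1\right) = I 2 = 2 I$)
$\frac{11560 + l{\left(38 \right)}}{46790 - 16363} = \frac{11560 + 2 \cdot 38}{46790 - 16363} = \frac{11560 + 76}{30427} = 11636 \cdot \frac{1}{30427} = \frac{11636}{30427}$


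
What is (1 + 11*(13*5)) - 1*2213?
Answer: -1497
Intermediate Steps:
(1 + 11*(13*5)) - 1*2213 = (1 + 11*65) - 2213 = (1 + 715) - 2213 = 716 - 2213 = -1497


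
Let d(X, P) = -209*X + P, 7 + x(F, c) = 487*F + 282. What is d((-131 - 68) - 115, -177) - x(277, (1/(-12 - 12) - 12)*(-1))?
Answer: -69725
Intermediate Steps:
x(F, c) = 275 + 487*F (x(F, c) = -7 + (487*F + 282) = -7 + (282 + 487*F) = 275 + 487*F)
d(X, P) = P - 209*X
d((-131 - 68) - 115, -177) - x(277, (1/(-12 - 12) - 12)*(-1)) = (-177 - 209*((-131 - 68) - 115)) - (275 + 487*277) = (-177 - 209*(-199 - 115)) - (275 + 134899) = (-177 - 209*(-314)) - 1*135174 = (-177 + 65626) - 135174 = 65449 - 135174 = -69725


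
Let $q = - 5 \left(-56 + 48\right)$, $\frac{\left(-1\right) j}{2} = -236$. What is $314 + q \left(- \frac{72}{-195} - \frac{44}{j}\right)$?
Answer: $\frac{249306}{767} \approx 325.04$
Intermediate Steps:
$j = 472$ ($j = \left(-2\right) \left(-236\right) = 472$)
$q = 40$ ($q = \left(-5\right) \left(-8\right) = 40$)
$314 + q \left(- \frac{72}{-195} - \frac{44}{j}\right) = 314 + 40 \left(- \frac{72}{-195} - \frac{44}{472}\right) = 314 + 40 \left(\left(-72\right) \left(- \frac{1}{195}\right) - \frac{11}{118}\right) = 314 + 40 \left(\frac{24}{65} - \frac{11}{118}\right) = 314 + 40 \cdot \frac{2117}{7670} = 314 + \frac{8468}{767} = \frac{249306}{767}$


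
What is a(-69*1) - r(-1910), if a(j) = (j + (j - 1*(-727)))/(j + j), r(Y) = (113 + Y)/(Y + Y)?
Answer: -1248983/263580 ≈ -4.7385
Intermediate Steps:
r(Y) = (113 + Y)/(2*Y) (r(Y) = (113 + Y)/((2*Y)) = (113 + Y)*(1/(2*Y)) = (113 + Y)/(2*Y))
a(j) = (727 + 2*j)/(2*j) (a(j) = (j + (j + 727))/((2*j)) = (j + (727 + j))*(1/(2*j)) = (727 + 2*j)*(1/(2*j)) = (727 + 2*j)/(2*j))
a(-69*1) - r(-1910) = (727/2 - 69*1)/((-69*1)) - (113 - 1910)/(2*(-1910)) = (727/2 - 69)/(-69) - (-1)*(-1797)/(2*1910) = -1/69*589/2 - 1*1797/3820 = -589/138 - 1797/3820 = -1248983/263580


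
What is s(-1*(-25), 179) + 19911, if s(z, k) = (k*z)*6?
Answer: 46761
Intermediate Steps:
s(z, k) = 6*k*z
s(-1*(-25), 179) + 19911 = 6*179*(-1*(-25)) + 19911 = 6*179*25 + 19911 = 26850 + 19911 = 46761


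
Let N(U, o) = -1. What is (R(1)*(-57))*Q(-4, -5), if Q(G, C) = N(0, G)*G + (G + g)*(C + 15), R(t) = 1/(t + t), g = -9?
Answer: 3591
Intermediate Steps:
R(t) = 1/(2*t)
Q(G, C) = -G + (-9 + G)*(15 + C) (Q(G, C) = -G + (G - 9)*(C + 15) = -G + (-9 + G)*(15 + C))
(R(1)*(-57))*Q(-4, -5) = (((½)/1)*(-57))*(-135 - 9*(-5) + 14*(-4) - 5*(-4)) = (((½)*1)*(-57))*(-135 + 45 - 56 + 20) = ((½)*(-57))*(-126) = -57/2*(-126) = 3591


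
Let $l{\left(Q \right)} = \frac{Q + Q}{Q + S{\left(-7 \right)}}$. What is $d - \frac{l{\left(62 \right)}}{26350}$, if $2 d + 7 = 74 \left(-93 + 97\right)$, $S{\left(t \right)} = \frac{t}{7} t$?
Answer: $\frac{8474921}{58650} \approx 144.5$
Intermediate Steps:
$S{\left(t \right)} = \frac{t^{2}}{7}$ ($S{\left(t \right)} = t \frac{1}{7} t = \frac{t}{7} t = \frac{t^{2}}{7}$)
$l{\left(Q \right)} = \frac{2 Q}{7 + Q}$ ($l{\left(Q \right)} = \frac{Q + Q}{Q + \frac{\left(-7\right)^{2}}{7}} = \frac{2 Q}{Q + \frac{1}{7} \cdot 49} = \frac{2 Q}{Q + 7} = \frac{2 Q}{7 + Q}$)
$d = \frac{289}{2}$ ($d = - \frac{7}{2} + \frac{74 \left(-93 + 97\right)}{2} = - \frac{7}{2} + \frac{74 \cdot 4}{2} = - \frac{7}{2} + \frac{1}{2} \cdot 296 = - \frac{7}{2} + 148 = \frac{289}{2} \approx 144.5$)
$d - \frac{l{\left(62 \right)}}{26350} = \frac{289}{2} - \frac{2 \cdot 62 \frac{1}{7 + 62}}{26350} = \frac{289}{2} - 2 \cdot 62 \cdot \frac{1}{69} \cdot \frac{1}{26350} = \frac{289}{2} - \frac{124}{69} \cdot \frac{1}{26350} = \frac{289}{2} - \frac{2}{29325} = \frac{8474921}{58650}$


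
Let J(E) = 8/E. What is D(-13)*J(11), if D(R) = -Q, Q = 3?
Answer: -24/11 ≈ -2.1818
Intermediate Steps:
D(R) = -3 (D(R) = -1*3 = -3)
D(-13)*J(11) = -24/11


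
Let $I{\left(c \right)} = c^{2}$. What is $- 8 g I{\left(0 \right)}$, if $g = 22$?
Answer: $0$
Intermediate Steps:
$- 8 g I{\left(0 \right)} = \left(-8\right) 22 \cdot 0^{2} = \left(-176\right) 0 = 0$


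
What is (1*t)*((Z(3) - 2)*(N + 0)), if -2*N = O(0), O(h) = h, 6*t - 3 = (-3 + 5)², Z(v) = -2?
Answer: 0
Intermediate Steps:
t = 7/6 (t = ½ + (-3 + 5)²/6 = ½ + (⅙)*2² = ½ + (⅙)*4 = ½ + ⅔ = 7/6 ≈ 1.1667)
N = 0 (N = -½*0 = 0)
(1*t)*((Z(3) - 2)*(N + 0)) = (1*(7/6))*((-2 - 2)*(0 + 0)) = 7*(-4*0)/6 = (7/6)*0 = 0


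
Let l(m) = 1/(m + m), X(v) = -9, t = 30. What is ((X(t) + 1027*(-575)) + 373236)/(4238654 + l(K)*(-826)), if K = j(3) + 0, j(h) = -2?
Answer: -434596/8477721 ≈ -0.051263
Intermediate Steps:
K = -2 (K = -2 + 0 = -2)
l(m) = 1/(2*m)
((X(t) + 1027*(-575)) + 373236)/(4238654 + l(K)*(-826)) = ((-9 + 1027*(-575)) + 373236)/(4238654 + ((1/2)/(-2))*(-826)) = ((-9 - 590525) + 373236)/(4238654 + ((1/2)*(-1/2))*(-826)) = (-590534 + 373236)/(4238654 - 1/4*(-826)) = -217298/(4238654 + 413/2) = -217298/8477721/2 = -217298*2/8477721 = -434596/8477721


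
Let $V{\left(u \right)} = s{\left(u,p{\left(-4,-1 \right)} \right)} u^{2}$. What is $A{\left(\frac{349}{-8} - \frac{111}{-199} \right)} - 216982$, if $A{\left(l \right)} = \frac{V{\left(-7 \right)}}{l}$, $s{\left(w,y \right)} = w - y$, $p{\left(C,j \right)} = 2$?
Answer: $- \frac{14876234794}{68563} \approx -2.1697 \cdot 10^{5}$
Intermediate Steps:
$V{\left(u \right)} = u^{2} \left(-2 + u\right)$ ($V{\left(u \right)} = \left(u - 2\right) u^{2} = \left(-2 + u\right) u^{2} = u^{2} \left(-2 + u\right)$)
$A{\left(l \right)} = - \frac{441}{l}$ ($A{\left(l \right)} = \frac{\left(-7\right)^{2} \left(-2 - 7\right)}{l} = \frac{49 \left(-9\right)}{l} = - \frac{441}{l}$)
$A{\left(\frac{349}{-8} - \frac{111}{-199} \right)} - 216982 = - \frac{441}{\frac{349}{-8} - \frac{111}{-199}} - 216982 = - \frac{441}{349 \left(- \frac{1}{8}\right) - - \frac{111}{199}} - 216982 = - \frac{441}{- \frac{349}{8} + \frac{111}{199}} - 216982 = - \frac{441}{- \frac{68563}{1592}} - 216982 = \left(-441\right) \left(- \frac{1592}{68563}\right) - 216982 = \frac{702072}{68563} - 216982 = - \frac{14876234794}{68563}$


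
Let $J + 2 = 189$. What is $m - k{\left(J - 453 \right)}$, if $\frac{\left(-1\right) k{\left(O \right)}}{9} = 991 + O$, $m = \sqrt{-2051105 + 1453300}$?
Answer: $6525 + i \sqrt{597805} \approx 6525.0 + 773.18 i$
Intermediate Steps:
$J = 187$ ($J = -2 + 189 = 187$)
$m = i \sqrt{597805}$ ($m = \sqrt{-597805} = i \sqrt{597805} \approx 773.18 i$)
$k{\left(O \right)} = -8919 - 9 O$ ($k{\left(O \right)} = - 9 \left(991 + O\right) = -8919 - 9 O$)
$m - k{\left(J - 453 \right)} = i \sqrt{597805} - \left(-8919 - 9 \left(187 - 453\right)\right) = i \sqrt{597805} - \left(-8919 - -2394\right) = i \sqrt{597805} - \left(-8919 + 2394\right) = i \sqrt{597805} - -6525 = i \sqrt{597805} + 6525 = 6525 + i \sqrt{597805}$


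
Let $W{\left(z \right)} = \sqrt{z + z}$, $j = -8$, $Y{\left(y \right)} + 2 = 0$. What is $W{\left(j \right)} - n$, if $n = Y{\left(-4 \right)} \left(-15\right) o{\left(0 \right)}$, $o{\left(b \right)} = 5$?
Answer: $-150 + 4 i \approx -150.0 + 4.0 i$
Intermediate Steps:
$Y{\left(y \right)} = -2$ ($Y{\left(y \right)} = -2 + 0 = -2$)
$W{\left(z \right)} = \sqrt{2} \sqrt{z}$ ($W{\left(z \right)} = \sqrt{2 z} = \sqrt{2} \sqrt{z}$)
$n = 150$ ($n = \left(-2\right) \left(-15\right) 5 = 30 \cdot 5 = 150$)
$W{\left(j \right)} - n = \sqrt{2} \sqrt{-8} - 150 = \sqrt{2} \cdot 2 i \sqrt{2} - 150 = 4 i - 150 = -150 + 4 i$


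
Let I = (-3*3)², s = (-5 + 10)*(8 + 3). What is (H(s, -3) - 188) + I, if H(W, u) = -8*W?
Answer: -547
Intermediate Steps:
s = 55 (s = 5*11 = 55)
I = 81 (I = (-9)² = 81)
(H(s, -3) - 188) + I = (-8*55 - 188) + 81 = (-440 - 188) + 81 = -628 + 81 = -547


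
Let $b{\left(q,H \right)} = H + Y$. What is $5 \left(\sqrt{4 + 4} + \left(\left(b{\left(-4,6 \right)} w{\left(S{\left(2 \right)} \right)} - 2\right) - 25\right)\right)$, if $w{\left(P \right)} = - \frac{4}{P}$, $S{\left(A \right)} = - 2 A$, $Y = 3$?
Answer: $-90 + 10 \sqrt{2} \approx -75.858$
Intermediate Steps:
$b{\left(q,H \right)} = 3 + H$ ($b{\left(q,H \right)} = H + 3 = 3 + H$)
$5 \left(\sqrt{4 + 4} + \left(\left(b{\left(-4,6 \right)} w{\left(S{\left(2 \right)} \right)} - 2\right) - 25\right)\right) = 5 \left(\sqrt{4 + 4} - \left(27 - \left(3 + 6\right) \left(- \frac{4}{\left(-2\right) 2}\right)\right)\right) = 5 \left(\sqrt{8} - \left(27 - - \frac{36}{-4}\right)\right) = 5 \left(2 \sqrt{2} - \left(27 - \left(-36\right) \left(- \frac{1}{4}\right)\right)\right) = 5 \left(2 \sqrt{2} + \left(\left(9 \cdot 1 - 2\right) - 25\right)\right) = 5 \left(2 \sqrt{2} + \left(\left(9 - 2\right) - 25\right)\right) = 5 \left(2 \sqrt{2} + \left(7 - 25\right)\right) = 5 \left(2 \sqrt{2} - 18\right) = 5 \left(-18 + 2 \sqrt{2}\right) = -90 + 10 \sqrt{2}$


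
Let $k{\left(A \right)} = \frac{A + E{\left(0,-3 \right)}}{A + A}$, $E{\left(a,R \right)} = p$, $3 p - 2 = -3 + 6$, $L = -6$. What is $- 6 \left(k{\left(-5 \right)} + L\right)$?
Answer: $34$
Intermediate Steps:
$p = \frac{5}{3}$ ($p = \frac{2}{3} + \frac{-3 + 6}{3} = \frac{2}{3} + \frac{1}{3} \cdot 3 = \frac{2}{3} + 1 = \frac{5}{3} \approx 1.6667$)
$E{\left(a,R \right)} = \frac{5}{3}$
$k{\left(A \right)} = \frac{\frac{5}{3} + A}{2 A}$ ($k{\left(A \right)} = \frac{A + \frac{5}{3}}{A + A} = \frac{\frac{5}{3} + A}{2 A}$)
$- 6 \left(k{\left(-5 \right)} + L\right) = - 6 \left(\frac{5 + 3 \left(-5\right)}{6 \left(-5\right)} - 6\right) = - 6 \left(\frac{1}{6} \left(- \frac{1}{5}\right) \left(5 - 15\right) - 6\right) = - 6 \left(\frac{1}{6} \left(- \frac{1}{5}\right) \left(-10\right) - 6\right) = - 6 \left(\frac{1}{3} - 6\right) = \left(-6\right) \left(- \frac{17}{3}\right) = 34$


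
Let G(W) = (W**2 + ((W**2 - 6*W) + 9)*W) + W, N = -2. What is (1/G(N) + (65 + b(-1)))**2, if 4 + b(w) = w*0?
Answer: 8567329/2304 ≈ 3718.5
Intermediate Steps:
b(w) = -4 (b(w) = -4 + w*0 = -4 + 0 = -4)
G(W) = W + W**2 + W*(9 + W**2 - 6*W) (G(W) = (W**2 + (9 + W**2 - 6*W)*W) + W = (W**2 + W*(9 + W**2 - 6*W)) + W = W + W**2 + W*(9 + W**2 - 6*W))
(1/G(N) + (65 + b(-1)))**2 = (1/(-2*(10 + (-2)**2 - 5*(-2))) + (65 - 4))**2 = (1/(-2*(10 + 4 + 10)) + 61)**2 = (1/(-2*24) + 61)**2 = (1/(-48) + 61)**2 = (-1/48 + 61)**2 = (2927/48)**2 = 8567329/2304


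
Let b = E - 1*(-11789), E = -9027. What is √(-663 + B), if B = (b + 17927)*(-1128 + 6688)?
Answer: √115030177 ≈ 10725.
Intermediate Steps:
b = 2762 (b = -9027 - 1*(-11789) = -9027 + 11789 = 2762)
B = 115030840 (B = (2762 + 17927)*(-1128 + 6688) = 20689*5560 = 115030840)
√(-663 + B) = √(-663 + 115030840) = √115030177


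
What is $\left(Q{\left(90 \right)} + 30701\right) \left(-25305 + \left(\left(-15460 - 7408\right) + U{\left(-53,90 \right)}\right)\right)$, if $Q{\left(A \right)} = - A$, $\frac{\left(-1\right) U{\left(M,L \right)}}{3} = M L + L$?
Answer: $-1044845263$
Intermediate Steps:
$U{\left(M,L \right)} = - 3 L - 3 L M$ ($U{\left(M,L \right)} = - 3 \left(M L + L\right) = - 3 \left(L M + L\right) = - 3 \left(L + L M\right) = - 3 L - 3 L M$)
$\left(Q{\left(90 \right)} + 30701\right) \left(-25305 + \left(\left(-15460 - 7408\right) + U{\left(-53,90 \right)}\right)\right) = \left(\left(-1\right) 90 + 30701\right) \left(-25305 - \left(22868 + 270 \left(1 - 53\right)\right)\right) = \left(-90 + 30701\right) \left(-25305 - \left(22868 + 270 \left(-52\right)\right)\right) = 30611 \left(-25305 + \left(-22868 + 14040\right)\right) = 30611 \left(-25305 - 8828\right) = 30611 \left(-34133\right) = -1044845263$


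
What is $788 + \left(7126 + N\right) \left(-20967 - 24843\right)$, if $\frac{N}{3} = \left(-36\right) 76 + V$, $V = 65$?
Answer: $40634258$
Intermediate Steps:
$N = -8013$ ($N = 3 \left(\left(-36\right) 76 + 65\right) = 3 \left(-2736 + 65\right) = 3 \left(-2671\right) = -8013$)
$788 + \left(7126 + N\right) \left(-20967 - 24843\right) = 788 + \left(7126 - 8013\right) \left(-20967 - 24843\right) = 788 - -40633470 = 788 + 40633470 = 40634258$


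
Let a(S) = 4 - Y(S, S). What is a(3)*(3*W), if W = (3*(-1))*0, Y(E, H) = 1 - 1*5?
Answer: 0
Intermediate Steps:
Y(E, H) = -4 (Y(E, H) = 1 - 5 = -4)
W = 0 (W = -3*0 = 0)
a(S) = 8 (a(S) = 4 - 1*(-4) = 4 + 4 = 8)
a(3)*(3*W) = 8*(3*0) = 8*0 = 0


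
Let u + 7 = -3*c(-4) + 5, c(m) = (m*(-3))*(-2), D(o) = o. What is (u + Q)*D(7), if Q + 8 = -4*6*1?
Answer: 266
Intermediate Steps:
Q = -32 (Q = -8 - 4*6*1 = -8 - 24*1 = -8 - 24 = -32)
c(m) = 6*m (c(m) = -3*m*(-2) = 6*m)
u = 70 (u = -7 + (-18*(-4) + 5) = -7 + (-3*(-24) + 5) = -7 + (72 + 5) = -7 + 77 = 70)
(u + Q)*D(7) = (70 - 32)*7 = 38*7 = 266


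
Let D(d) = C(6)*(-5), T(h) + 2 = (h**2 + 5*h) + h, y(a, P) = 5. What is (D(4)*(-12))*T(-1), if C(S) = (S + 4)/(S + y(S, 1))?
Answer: -4200/11 ≈ -381.82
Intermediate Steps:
C(S) = (4 + S)/(5 + S) (C(S) = (S + 4)/(S + 5) = (4 + S)/(5 + S))
T(h) = -2 + h**2 + 6*h (T(h) = -2 + ((h**2 + 5*h) + h) = -2 + (h**2 + 6*h) = -2 + h**2 + 6*h)
D(d) = -50/11 (D(d) = ((4 + 6)/(5 + 6))*(-5) = (10/11)*(-5) = -50/11)
(D(4)*(-12))*T(-1) = (-50/11*(-12))*(-2 + (-1)**2 + 6*(-1)) = 600*(-2 + 1 - 6)/11 = (600/11)*(-7) = -4200/11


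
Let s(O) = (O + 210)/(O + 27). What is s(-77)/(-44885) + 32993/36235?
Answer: 14809871901/16264079750 ≈ 0.91059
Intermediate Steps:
s(O) = (210 + O)/(27 + O)
s(-77)/(-44885) + 32993/36235 = ((210 - 77)/(27 - 77))/(-44885) + 32993/36235 = (133/(-50))*(-1/44885) + 32993*(1/36235) = -1/50*133*(-1/44885) + 32993/36235 = -133/50*(-1/44885) + 32993/36235 = 133/2244250 + 32993/36235 = 14809871901/16264079750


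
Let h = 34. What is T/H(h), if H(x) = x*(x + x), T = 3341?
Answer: 3341/2312 ≈ 1.4451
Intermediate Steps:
H(x) = 2*x² (H(x) = x*(2*x) = 2*x²)
T/H(h) = 3341/((2*34²)) = 3341/((2*1156)) = 3341/2312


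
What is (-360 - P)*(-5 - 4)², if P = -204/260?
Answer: -1891269/65 ≈ -29096.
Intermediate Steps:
P = -51/65 (P = -204*1/260 = -51/65 ≈ -0.78462)
(-360 - P)*(-5 - 4)² = (-360 - 1*(-51/65))*(-5 - 4)² = (-360 + 51/65)*(-9)² = -23349/65*81 = -1891269/65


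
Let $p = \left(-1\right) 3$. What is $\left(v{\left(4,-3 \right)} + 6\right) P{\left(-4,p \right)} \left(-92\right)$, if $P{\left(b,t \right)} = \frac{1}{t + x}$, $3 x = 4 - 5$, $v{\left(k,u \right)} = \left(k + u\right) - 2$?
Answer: $138$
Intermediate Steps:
$p = -3$
$v{\left(k,u \right)} = -2 + k + u$
$x = - \frac{1}{3}$ ($x = \frac{4 - 5}{3} = \frac{1}{3} \left(-1\right) = - \frac{1}{3} \approx -0.33333$)
$P{\left(b,t \right)} = \frac{1}{- \frac{1}{3} + t}$ ($P{\left(b,t \right)} = \frac{1}{t - \frac{1}{3}} = \frac{1}{- \frac{1}{3} + t}$)
$\left(v{\left(4,-3 \right)} + 6\right) P{\left(-4,p \right)} \left(-92\right) = \left(\left(-2 + 4 - 3\right) + 6\right) \frac{3}{-1 + 3 \left(-3\right)} \left(-92\right) = \left(-1 + 6\right) \frac{3}{-1 - 9} \left(-92\right) = 5 \frac{3}{-10} \left(-92\right) = 5 \cdot 3 \left(- \frac{1}{10}\right) \left(-92\right) = 5 \left(- \frac{3}{10}\right) \left(-92\right) = \left(- \frac{3}{2}\right) \left(-92\right) = 138$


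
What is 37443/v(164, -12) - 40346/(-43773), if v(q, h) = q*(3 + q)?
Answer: 2743988687/1198854924 ≈ 2.2888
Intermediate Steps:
37443/v(164, -12) - 40346/(-43773) = 37443/((164*(3 + 164))) - 40346/(-43773) = 37443/((164*167)) - 40346*(-1/43773) = 37443/27388 + 40346/43773 = 2743988687/1198854924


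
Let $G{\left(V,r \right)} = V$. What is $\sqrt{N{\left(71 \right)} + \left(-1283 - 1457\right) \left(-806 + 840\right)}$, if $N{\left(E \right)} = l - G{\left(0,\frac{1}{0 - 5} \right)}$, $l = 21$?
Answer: $i \sqrt{93139} \approx 305.19 i$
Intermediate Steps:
$N{\left(E \right)} = 21$ ($N{\left(E \right)} = 21 - 0 = 21 + 0 = 21$)
$\sqrt{N{\left(71 \right)} + \left(-1283 - 1457\right) \left(-806 + 840\right)} = \sqrt{21 + \left(-1283 - 1457\right) \left(-806 + 840\right)} = \sqrt{21 - 93160} = \sqrt{-93139} = i \sqrt{93139}$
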